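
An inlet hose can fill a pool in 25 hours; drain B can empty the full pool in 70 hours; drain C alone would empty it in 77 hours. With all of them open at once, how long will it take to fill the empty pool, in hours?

550/7 hours

Net rate = 1/25 − 1/70 − 1/77 = (154 − 55 − 50)/3850 = 49/3850 = 7/550 per hour.
Filling time = 1 ÷ (7/550) = 550/7 hours.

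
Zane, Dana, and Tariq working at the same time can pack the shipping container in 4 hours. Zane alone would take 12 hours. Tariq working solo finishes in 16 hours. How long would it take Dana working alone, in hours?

48/5 hours

Combined rate is 1/4 per hour.
Known contribution: 1/12 + 1/16 = (4 + 3)/48 = 7/48 per hour.
So Dana's rate is 1/4 − 7/48 = 5/48, meaning 48/5 hours alone.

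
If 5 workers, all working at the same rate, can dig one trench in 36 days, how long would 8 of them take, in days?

45/2 days

Total work is 5·36 = 180 worker-days.
With 8 workers: 180/8 = 45/2 days.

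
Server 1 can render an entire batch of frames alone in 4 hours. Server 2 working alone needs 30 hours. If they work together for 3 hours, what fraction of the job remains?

Combined rate: 1/4 + 1/30 = (15 + 2)/60 = 17/60 per hour.
In 3 hours they complete 3·17/60 = 17/20 of the job.
So 3/20 remains.

3/20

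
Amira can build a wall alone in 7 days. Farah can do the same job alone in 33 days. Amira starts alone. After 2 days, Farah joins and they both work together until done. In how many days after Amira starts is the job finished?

In the first 2 days Amira alone does 2/7 of the job, leaving 5/7.
Once everyone is working, combined rate: 1/7 + 1/33 = (33 + 7)/231 = 40/231 per day.
Remaining 5/7 at 40/231 per day takes 33/8 days.
Total from the start = 2 + 33/8 = 49/8 days.

49/8 days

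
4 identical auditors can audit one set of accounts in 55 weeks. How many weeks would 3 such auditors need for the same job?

220/3 weeks

Total work is 4·55 = 220 auditor-weeks.
With 3 auditors: 220/3 weeks.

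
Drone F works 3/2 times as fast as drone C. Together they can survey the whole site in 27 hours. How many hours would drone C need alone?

135/2 hours

Let drone C's rate be r; then drone F's rate is (3/2)r, so together (3/2 + 1)r = (5/2)r = 1/27.
Thus r = 2/135 per hour.
Drone C alone: 135/2 hours; drone F alone: 45 hours.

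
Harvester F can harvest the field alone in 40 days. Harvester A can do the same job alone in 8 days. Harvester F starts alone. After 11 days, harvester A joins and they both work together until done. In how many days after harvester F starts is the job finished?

In the first 11 days harvester F alone does 11/40 of the job, leaving 29/40.
Once everyone is working, combined rate: 1/40 + 1/8 = (1 + 5)/40 = 6/40 = 3/20 per day.
Remaining 29/40 at 3/20 per day takes 29/6 days.
Total from the start = 11 + 29/6 = 95/6 days.

95/6 days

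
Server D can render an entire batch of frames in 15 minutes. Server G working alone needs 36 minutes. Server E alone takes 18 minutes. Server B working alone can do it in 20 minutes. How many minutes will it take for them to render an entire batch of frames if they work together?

5 minutes

Combined rate: 1/15 + 1/36 + 1/18 + 1/20 = (12 + 5 + 10 + 9)/180 = 36/180 = 1/5 per minute.
Time = 1 ÷ (1/5) = 5 minutes.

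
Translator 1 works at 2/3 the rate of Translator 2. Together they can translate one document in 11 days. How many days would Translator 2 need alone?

55/3 days

Let Translator 2's rate be r; then Translator 1's rate is (2/3)r, so together (2/3 + 1)r = (5/3)r = 1/11.
Thus r = 3/55 per day.
Translator 2 alone: 55/3 days; Translator 1 alone: 55/2 days.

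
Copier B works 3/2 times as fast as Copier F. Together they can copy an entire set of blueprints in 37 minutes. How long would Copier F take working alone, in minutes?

185/2 minutes

Let Copier F's rate be r; then Copier B's rate is (3/2)r, so together (3/2 + 1)r = (5/2)r = 1/37.
Thus r = 2/185 per minute.
Copier F alone: 185/2 minutes; Copier B alone: 185/3 minutes.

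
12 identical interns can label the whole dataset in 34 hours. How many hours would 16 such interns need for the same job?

51/2 hours

Total work is 12·34 = 408 intern-hours.
With 16 interns: 408/16 = 51/2 hours.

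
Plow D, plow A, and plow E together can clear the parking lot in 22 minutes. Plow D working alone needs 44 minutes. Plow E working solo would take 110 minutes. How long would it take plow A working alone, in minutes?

220/3 minutes

Combined rate is 1/22 per minute.
Known contribution: 1/44 + 1/110 = (5 + 2)/220 = 7/220 per minute.
So plow A's rate is 1/22 − 7/220 = 3/220, meaning 220/3 minutes alone.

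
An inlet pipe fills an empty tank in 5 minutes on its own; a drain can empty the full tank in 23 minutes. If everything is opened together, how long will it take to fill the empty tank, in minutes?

115/18 minutes

Net rate = 1/5 − 1/23 = (23 − 5)/115 = 18/115 per minute.
Filling time = 1 ÷ (18/115) = 115/18 minutes.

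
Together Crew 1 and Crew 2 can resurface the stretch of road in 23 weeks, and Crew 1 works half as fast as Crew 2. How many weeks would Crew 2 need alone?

69/2 weeks

Let Crew 2's rate be r; then Crew 1's rate is (1/2)r, so together (1/2 + 1)r = (3/2)r = 1/23.
Thus r = 2/69 per week.
Crew 2 alone: 69/2 weeks; Crew 1 alone: 69 weeks.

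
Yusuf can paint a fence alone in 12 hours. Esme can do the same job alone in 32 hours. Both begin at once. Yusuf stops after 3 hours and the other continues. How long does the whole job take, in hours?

In the first 3 hours the combined rate is 11/96, so 11/32 of the job is done, leaving 21/32.
After Yusuf leaves the rate is 1/32 per hour; the remaining 21/32 takes 21 hours.
Total = 3 + 21 = 24 hours.

24 hours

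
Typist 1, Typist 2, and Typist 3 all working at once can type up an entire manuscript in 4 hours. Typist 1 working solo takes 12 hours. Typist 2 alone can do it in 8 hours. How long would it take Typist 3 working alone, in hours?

Combined rate is 1/4 per hour.
Known contribution: 1/12 + 1/8 = (2 + 3)/24 = 5/24 per hour.
So Typist 3's rate is 1/4 − 5/24 = 1/24, meaning 24 hours alone.

24 hours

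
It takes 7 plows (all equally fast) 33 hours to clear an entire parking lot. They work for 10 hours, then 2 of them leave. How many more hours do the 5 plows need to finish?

161/5 hours

One plow does 1/231 of the job per hour.
After 10 hours with 7 plows, 10/33 is done (23/33 left).
With 5 plows the rate is 5/231, so the rest takes 23/33 ÷ 5/231 = 161/5 hours.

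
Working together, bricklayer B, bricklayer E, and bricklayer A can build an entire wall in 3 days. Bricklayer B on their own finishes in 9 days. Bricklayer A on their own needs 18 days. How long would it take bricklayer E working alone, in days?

6 days

Combined rate is 1/3 per day.
Known contribution: 1/9 + 1/18 = (2 + 1)/18 = 3/18 = 1/6 per day.
So bricklayer E's rate is 1/3 − 1/6 = 1/6, meaning 6 days alone.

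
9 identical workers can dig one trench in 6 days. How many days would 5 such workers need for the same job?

Total work is 9·6 = 54 worker-days.
With 5 workers: 54/5 days.

54/5 days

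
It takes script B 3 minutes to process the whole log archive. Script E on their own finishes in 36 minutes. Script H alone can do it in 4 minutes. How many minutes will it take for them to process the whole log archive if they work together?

18/11 minutes

Combined rate: 1/3 + 1/36 + 1/4 = (12 + 1 + 9)/36 = 22/36 = 11/18 per minute.
Time = 1 ÷ (11/18) = 18/11 minutes.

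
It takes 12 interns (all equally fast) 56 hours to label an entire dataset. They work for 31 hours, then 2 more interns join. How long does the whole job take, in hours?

367/7 hours

One intern does 1/672 of the job per hour.
After 31 hours with 12 interns, 31/56 is done (25/56 left).
With 14 interns the rate is 14/672 = 1/48, so the rest takes 25/56 ÷ 1/48 = 150/7 hours.
Total = 31 + 150/7 = 367/7 hours.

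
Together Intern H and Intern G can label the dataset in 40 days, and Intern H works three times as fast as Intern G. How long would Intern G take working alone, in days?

160 days

Let Intern G's rate be r; then Intern H's rate is 3r, so together (3 + 1)r = 4r = 1/40.
Thus r = 1/160 per day.
Intern G alone: 160 days; Intern H alone: 160/3 days.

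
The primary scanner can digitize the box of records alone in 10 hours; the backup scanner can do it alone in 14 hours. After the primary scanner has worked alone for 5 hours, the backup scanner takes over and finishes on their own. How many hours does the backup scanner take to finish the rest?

In 5 hours the primary scanner does 5/10 = 1/2 of the job, leaving 1/2.
The backup scanner works at 1/14 per hour, so finishing takes 1/2 ÷ 1/14 = 7 hours.

7 hours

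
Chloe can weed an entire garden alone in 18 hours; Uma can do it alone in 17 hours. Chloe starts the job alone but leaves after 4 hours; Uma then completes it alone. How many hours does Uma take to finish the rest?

119/9 hours

In 4 hours Chloe does 4/18 = 2/9 of the job, leaving 7/9.
Uma works at 1/17 per hour, so finishing takes 7/9 ÷ 1/17 = 119/9 hours.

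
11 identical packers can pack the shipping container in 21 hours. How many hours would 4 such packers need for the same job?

231/4 hours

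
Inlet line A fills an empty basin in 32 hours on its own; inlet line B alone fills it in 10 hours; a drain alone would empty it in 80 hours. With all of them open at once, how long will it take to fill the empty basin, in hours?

Net rate = 1/32 + 1/10 − 1/80 = (5 + 16 − 2)/160 = 19/160 per hour.
Filling time = 1 ÷ (19/160) = 160/19 hours.

160/19 hours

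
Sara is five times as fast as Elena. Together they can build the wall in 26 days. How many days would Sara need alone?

Let Elena's rate be r; then Sara's rate is 5r, so together (5 + 1)r = 6r = 1/26.
Thus r = 1/156 per day.
Elena alone: 156 days; Sara alone: 156/5 days.

156/5 days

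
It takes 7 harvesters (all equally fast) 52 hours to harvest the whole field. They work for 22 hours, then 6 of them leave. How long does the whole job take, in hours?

232 hours

One harvester does 1/364 of the job per hour.
After 22 hours with 7 harvesters, 11/26 is done (15/26 left).
With 1 harvester the rate is 1/364, so the rest takes 15/26 ÷ 1/364 = 210 hours.
Total = 22 + 210 = 232 hours.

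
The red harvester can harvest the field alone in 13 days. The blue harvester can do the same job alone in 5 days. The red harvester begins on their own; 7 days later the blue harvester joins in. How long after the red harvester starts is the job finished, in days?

In the first 7 days the red harvester alone does 7/13 of the job, leaving 6/13.
Once everyone is working, combined rate: 1/13 + 1/5 = (5 + 13)/65 = 18/65 per day.
Remaining 6/13 at 18/65 per day takes 5/3 days.
Total from the start = 7 + 5/3 = 26/3 days.

26/3 days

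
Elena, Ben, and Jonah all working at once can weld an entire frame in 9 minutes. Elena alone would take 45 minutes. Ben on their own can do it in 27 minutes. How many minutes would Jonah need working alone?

Combined rate is 1/9 per minute.
Known contribution: 1/45 + 1/27 = (3 + 5)/135 = 8/135 per minute.
So Jonah's rate is 1/9 − 8/135 = 7/135, meaning 135/7 minutes alone.

135/7 minutes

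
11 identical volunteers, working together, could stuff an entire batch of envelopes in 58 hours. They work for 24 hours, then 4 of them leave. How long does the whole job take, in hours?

One volunteer does 1/638 of the job per hour.
After 24 hours with 11 volunteers, 12/29 is done (17/29 left).
With 7 volunteers the rate is 7/638, so the rest takes 17/29 ÷ 7/638 = 374/7 hours.
Total = 24 + 374/7 = 542/7 hours.

542/7 hours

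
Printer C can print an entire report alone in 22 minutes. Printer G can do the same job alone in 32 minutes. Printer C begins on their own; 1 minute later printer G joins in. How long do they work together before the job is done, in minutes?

In the first 1 minute printer C alone does 1/22 of the job, leaving 21/22.
Once everyone is working, combined rate: 1/22 + 1/32 = (16 + 11)/352 = 27/352 per minute.
Remaining 21/22 at 27/352 per minute takes 112/9 minutes.

112/9 minutes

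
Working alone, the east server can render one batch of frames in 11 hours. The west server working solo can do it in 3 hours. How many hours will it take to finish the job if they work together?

33/14 hours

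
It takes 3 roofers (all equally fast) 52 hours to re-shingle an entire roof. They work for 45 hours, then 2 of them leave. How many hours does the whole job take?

66 hours

One roofer does 1/156 of the job per hour.
After 45 hours with 3 roofers, 45/52 is done (7/52 left).
With 1 roofer the rate is 1/156, so the rest takes 7/52 ÷ 1/156 = 21 hours.
Total = 45 + 21 = 66 hours.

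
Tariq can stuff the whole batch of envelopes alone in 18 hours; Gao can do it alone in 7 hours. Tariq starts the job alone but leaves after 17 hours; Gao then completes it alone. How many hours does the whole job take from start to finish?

In 17 hours Tariq does 17/18 of the job, leaving 1/18.
Gao works at 1/7 per hour, so finishing takes 1/18 ÷ 1/7 = 7/18 hours.
Total time = 17 + 7/18 = 313/18 hours.

313/18 hours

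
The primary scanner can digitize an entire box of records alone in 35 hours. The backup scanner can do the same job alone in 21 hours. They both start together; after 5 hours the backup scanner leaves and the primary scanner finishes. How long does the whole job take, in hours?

80/3 hours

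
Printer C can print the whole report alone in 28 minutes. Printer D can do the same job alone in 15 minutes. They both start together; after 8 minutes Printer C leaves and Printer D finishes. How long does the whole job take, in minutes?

75/7 minutes

In the first 8 minutes the combined rate is 43/420, so 86/105 of the job is done, leaving 19/105.
After Printer C leaves the rate is 1/15 per minute; the remaining 19/105 takes 19/7 minutes.
Total = 8 + 19/7 = 75/7 minutes.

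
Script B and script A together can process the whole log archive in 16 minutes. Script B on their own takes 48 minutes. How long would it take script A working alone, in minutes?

24 minutes

Combined rate is 1/16 per minute.
Known contribution: 1/48 per minute.
So script A's rate is 1/16 − 1/48 = 1/24, meaning 24 minutes alone.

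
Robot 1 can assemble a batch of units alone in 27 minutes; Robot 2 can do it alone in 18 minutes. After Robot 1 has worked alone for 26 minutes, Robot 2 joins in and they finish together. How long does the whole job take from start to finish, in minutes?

132/5 minutes

In 26 minutes Robot 1 does 26/27 of the job, leaving 1/27.
Robot 1 and Robot 2 together work at 5/54 per minute, so finishing takes 1/27 ÷ 5/54 = 2/5 minutes.
Total time = 26 + 2/5 = 132/5 minutes.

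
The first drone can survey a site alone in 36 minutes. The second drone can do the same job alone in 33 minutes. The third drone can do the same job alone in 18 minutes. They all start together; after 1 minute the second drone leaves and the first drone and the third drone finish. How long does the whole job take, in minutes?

128/11 minutes

In the first 1 minute the combined rate is 5/44, so 5/44 of the job is done, leaving 39/44.
After the second drone leaves the rate is 1/12 per minute; the remaining 39/44 takes 117/11 minutes.
Total = 1 + 117/11 = 128/11 minutes.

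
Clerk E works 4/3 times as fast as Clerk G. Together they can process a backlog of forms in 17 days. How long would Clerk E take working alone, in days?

119/4 days

Let Clerk G's rate be r; then Clerk E's rate is (4/3)r, so together (4/3 + 1)r = (7/3)r = 1/17.
Thus r = 3/119 per day.
Clerk G alone: 119/3 days; Clerk E alone: 119/4 days.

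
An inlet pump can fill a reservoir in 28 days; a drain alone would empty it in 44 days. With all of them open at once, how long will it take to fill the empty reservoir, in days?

77 days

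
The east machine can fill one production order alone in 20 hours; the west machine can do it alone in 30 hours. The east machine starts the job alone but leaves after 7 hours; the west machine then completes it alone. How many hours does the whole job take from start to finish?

53/2 hours

In 7 hours the east machine does 7/20 of the job, leaving 13/20.
The west machine works at 1/30 per hour, so finishing takes 13/20 ÷ 1/30 = 39/2 hours.
Total time = 7 + 39/2 = 53/2 hours.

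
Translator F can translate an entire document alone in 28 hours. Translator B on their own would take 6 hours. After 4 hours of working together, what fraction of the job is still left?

Combined rate: 1/28 + 1/6 = (3 + 14)/84 = 17/84 per hour.
In 4 hours they complete 4·17/84 = 17/21 of the job.
So 4/21 remains.

4/21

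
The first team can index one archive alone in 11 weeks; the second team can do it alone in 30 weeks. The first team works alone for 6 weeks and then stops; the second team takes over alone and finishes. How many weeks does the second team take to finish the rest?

In 6 weeks the first team does 6/11 of the job, leaving 5/11.
The second team works at 1/30 per week, so finishing takes 5/11 ÷ 1/30 = 150/11 weeks.

150/11 weeks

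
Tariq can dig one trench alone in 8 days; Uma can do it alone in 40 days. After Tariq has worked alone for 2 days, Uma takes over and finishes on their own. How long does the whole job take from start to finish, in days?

In 2 days Tariq does 2/8 = 1/4 of the job, leaving 3/4.
Uma works at 1/40 per day, so finishing takes 3/4 ÷ 1/40 = 30 days.
Total time = 2 + 30 = 32 days.

32 days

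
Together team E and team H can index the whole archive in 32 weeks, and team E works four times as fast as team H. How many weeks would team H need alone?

Let team H's rate be r; then team E's rate is 4r, so together (4 + 1)r = 5r = 1/32.
Thus r = 1/160 per week.
Team H alone: 160 weeks; team E alone: 40 weeks.

160 weeks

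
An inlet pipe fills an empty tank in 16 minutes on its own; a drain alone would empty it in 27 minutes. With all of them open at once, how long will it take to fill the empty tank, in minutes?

Net rate = 1/16 − 1/27 = (27 − 16)/432 = 11/432 per minute.
Filling time = 1 ÷ (11/432) = 432/11 minutes.

432/11 minutes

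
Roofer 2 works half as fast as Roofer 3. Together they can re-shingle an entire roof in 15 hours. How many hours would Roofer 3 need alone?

Let Roofer 3's rate be r; then Roofer 2's rate is (1/2)r, so together (1/2 + 1)r = (3/2)r = 1/15.
Thus r = 2/45 per hour.
Roofer 3 alone: 45/2 hours; Roofer 2 alone: 45 hours.

45/2 hours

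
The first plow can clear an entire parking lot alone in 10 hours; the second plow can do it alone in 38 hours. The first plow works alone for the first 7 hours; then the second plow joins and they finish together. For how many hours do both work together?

In 7 hours the first plow does 7/10 of the job, leaving 3/10.
The first plow and the second plow together work at 12/95 per hour, so finishing takes 3/10 ÷ 12/95 = 19/8 hours.

19/8 hours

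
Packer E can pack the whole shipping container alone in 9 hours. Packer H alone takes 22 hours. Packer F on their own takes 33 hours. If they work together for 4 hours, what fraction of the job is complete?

74/99

Combined rate: 1/9 + 1/22 + 1/33 = (22 + 9 + 6)/198 = 37/198 per hour.
In 4 hours they complete 4·37/198 = 74/99 of the job.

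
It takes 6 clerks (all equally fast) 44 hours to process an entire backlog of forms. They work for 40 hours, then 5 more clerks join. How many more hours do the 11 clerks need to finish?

One clerk does 1/264 of the job per hour.
After 40 hours with 6 clerks, 10/11 is done (1/11 left).
With 11 clerks the rate is 11/264 = 1/24, so the rest takes 1/11 ÷ 1/24 = 24/11 hours.

24/11 hours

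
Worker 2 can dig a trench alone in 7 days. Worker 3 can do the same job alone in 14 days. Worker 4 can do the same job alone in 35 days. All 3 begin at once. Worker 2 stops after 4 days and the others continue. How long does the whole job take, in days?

30/7 days

In the first 4 days the combined rate is 17/70, so 34/35 of the job is done, leaving 1/35.
After worker 2 leaves the rate is 1/10 per day; the remaining 1/35 takes 2/7 days.
Total = 4 + 2/7 = 30/7 days.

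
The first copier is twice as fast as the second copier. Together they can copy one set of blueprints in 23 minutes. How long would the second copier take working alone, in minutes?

Let the second copier's rate be r; then the first copier's rate is 2r, so together (2 + 1)r = 3r = 1/23.
Thus r = 1/69 per minute.
The second copier alone: 69 minutes; the first copier alone: 69/2 minutes.

69 minutes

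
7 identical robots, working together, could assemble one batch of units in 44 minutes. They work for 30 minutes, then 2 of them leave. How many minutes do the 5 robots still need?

98/5 minutes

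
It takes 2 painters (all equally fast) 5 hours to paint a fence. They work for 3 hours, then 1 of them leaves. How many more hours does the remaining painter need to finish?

One painter does 1/10 of the job per hour.
After 3 hours with 2 painters, 3/5 is done (2/5 left).
With 1 painter the rate is 1/10, so the rest takes 2/5 ÷ 1/10 = 4 hours.

4 hours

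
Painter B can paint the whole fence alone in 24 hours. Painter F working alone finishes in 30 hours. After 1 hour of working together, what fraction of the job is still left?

Combined rate: 1/24 + 1/30 = (5 + 4)/120 = 9/120 = 3/40 per hour.
In 1 hour they complete 1·3/40 = 3/40 of the job.
So 37/40 remains.

37/40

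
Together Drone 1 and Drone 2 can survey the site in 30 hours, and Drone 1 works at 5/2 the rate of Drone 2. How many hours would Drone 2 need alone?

Let Drone 2's rate be r; then Drone 1's rate is (5/2)r, so together (5/2 + 1)r = (7/2)r = 1/30.
Thus r = 1/105 per hour.
Drone 2 alone: 105 hours; Drone 1 alone: 42 hours.

105 hours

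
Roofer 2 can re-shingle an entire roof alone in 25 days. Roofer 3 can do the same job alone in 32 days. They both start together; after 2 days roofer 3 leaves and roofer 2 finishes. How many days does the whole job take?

In the first 2 days the combined rate is 57/800, so 57/400 of the job is done, leaving 343/400.
After roofer 3 leaves the rate is 1/25 per day; the remaining 343/400 takes 343/16 days.
Total = 2 + 343/16 = 375/16 days.

375/16 days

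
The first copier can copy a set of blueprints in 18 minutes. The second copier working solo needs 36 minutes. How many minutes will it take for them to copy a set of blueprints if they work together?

Combined rate: 1/18 + 1/36 = (2 + 1)/36 = 3/36 = 1/12 per minute.
Time = 1 ÷ (1/12) = 12 minutes.

12 minutes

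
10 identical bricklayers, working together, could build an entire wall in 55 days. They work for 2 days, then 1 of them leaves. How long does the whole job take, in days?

One bricklayer does 1/550 of the job per day.
After 2 days with 10 bricklayers, 2/55 is done (53/55 left).
With 9 bricklayers the rate is 9/550, so the rest takes 53/55 ÷ 9/550 = 530/9 days.
Total = 2 + 530/9 = 548/9 days.

548/9 days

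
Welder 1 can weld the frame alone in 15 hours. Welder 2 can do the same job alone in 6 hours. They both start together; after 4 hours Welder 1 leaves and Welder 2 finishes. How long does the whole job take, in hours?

22/5 hours

In the first 4 hours the combined rate is 7/30, so 14/15 of the job is done, leaving 1/15.
After Welder 1 leaves the rate is 1/6 per hour; the remaining 1/15 takes 2/5 hours.
Total = 4 + 2/5 = 22/5 hours.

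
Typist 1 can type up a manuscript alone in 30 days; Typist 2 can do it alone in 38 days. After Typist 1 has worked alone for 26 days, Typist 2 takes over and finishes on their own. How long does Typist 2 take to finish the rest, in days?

In 26 days Typist 1 does 26/30 = 13/15 of the job, leaving 2/15.
Typist 2 works at 1/38 per day, so finishing takes 2/15 ÷ 1/38 = 76/15 days.

76/15 days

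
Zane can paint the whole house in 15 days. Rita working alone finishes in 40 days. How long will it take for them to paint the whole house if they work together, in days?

With two workers the combined time is the product over the sum: 15·40/(15+40) = 600/55 = 120/11 days.

120/11 days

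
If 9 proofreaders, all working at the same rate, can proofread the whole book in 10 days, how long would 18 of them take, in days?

5 days

Total work is 9·10 = 90 proofreader-days.
With 18 proofreaders: 90/18 = 5 days.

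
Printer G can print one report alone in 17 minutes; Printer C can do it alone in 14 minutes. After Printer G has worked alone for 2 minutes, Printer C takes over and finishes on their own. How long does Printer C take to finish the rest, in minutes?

210/17 minutes

In 2 minutes Printer G does 2/17 of the job, leaving 15/17.
Printer C works at 1/14 per minute, so finishing takes 15/17 ÷ 1/14 = 210/17 minutes.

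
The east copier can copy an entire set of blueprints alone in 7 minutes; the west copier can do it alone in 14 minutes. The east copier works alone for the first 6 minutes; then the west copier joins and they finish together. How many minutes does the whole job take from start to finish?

20/3 minutes

In 6 minutes the east copier does 6/7 of the job, leaving 1/7.
The east copier and the west copier together work at 3/14 per minute, so finishing takes 1/7 ÷ 3/14 = 2/3 minutes.
Total time = 6 + 2/3 = 20/3 minutes.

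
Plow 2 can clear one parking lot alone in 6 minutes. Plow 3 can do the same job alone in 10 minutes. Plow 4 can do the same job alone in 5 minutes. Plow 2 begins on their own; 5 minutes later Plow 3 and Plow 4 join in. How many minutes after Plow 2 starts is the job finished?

75/14 minutes

In the first 5 minutes Plow 2 alone does 5/6 of the job, leaving 1/6.
Once everyone is working, combined rate: 1/6 + 1/10 + 1/5 = (5 + 3 + 6)/30 = 14/30 = 7/15 per minute.
Remaining 1/6 at 7/15 per minute takes 5/14 minutes.
Total from the start = 5 + 5/14 = 75/14 minutes.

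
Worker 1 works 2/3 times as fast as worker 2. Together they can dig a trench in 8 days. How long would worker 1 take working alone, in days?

20 days

Let worker 2's rate be r; then worker 1's rate is (2/3)r, so together (2/3 + 1)r = (5/3)r = 1/8.
Thus r = 3/40 per day.
Worker 2 alone: 40/3 days; worker 1 alone: 20 days.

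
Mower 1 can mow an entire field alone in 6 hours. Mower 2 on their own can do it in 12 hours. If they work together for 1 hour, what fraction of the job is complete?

1/4

Combined rate: 1/6 + 1/12 = (2 + 1)/12 = 3/12 = 1/4 per hour.
In 1 hour they complete 1·1/4 = 1/4 of the job.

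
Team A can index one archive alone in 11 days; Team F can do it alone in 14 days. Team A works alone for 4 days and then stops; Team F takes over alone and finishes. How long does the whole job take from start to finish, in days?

In 4 days Team A does 4/11 of the job, leaving 7/11.
Team F works at 1/14 per day, so finishing takes 7/11 ÷ 1/14 = 98/11 days.
Total time = 4 + 98/11 = 142/11 days.

142/11 days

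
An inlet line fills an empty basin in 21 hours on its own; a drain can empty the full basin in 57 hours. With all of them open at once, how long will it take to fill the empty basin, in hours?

Net rate = 1/21 − 1/57 = (19 − 7)/399 = 12/399 = 4/133 per hour.
Filling time = 1 ÷ (4/133) = 133/4 hours.

133/4 hours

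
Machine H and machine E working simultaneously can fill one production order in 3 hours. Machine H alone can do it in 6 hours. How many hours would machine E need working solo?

6 hours

Combined rate is 1/3 per hour.
Known contribution: 1/6 per hour.
So machine E's rate is 1/3 − 1/6 = 1/6, meaning 6 hours alone.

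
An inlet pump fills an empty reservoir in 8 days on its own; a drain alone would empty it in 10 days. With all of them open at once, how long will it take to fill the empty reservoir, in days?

Net rate = 1/8 − 1/10 = (5 − 4)/40 = 1/40 per day.
Filling time = 1 ÷ (1/40) = 40 days.

40 days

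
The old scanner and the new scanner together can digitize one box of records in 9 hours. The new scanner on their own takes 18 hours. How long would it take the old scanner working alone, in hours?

Combined rate is 1/9 per hour.
Known contribution: 1/18 per hour.
So the old scanner's rate is 1/9 − 1/18 = 1/18, meaning 18 hours alone.

18 hours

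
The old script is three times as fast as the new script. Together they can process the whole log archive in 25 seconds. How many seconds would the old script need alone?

100/3 seconds

Let the new script's rate be r; then the old script's rate is 3r, so together (3 + 1)r = 4r = 1/25.
Thus r = 1/100 per second.
The new script alone: 100 seconds; the old script alone: 100/3 seconds.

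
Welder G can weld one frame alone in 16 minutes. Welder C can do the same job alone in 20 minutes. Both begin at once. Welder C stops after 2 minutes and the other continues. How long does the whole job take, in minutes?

72/5 minutes

In the first 2 minutes the combined rate is 9/80, so 9/40 of the job is done, leaving 31/40.
After welder C leaves the rate is 1/16 per minute; the remaining 31/40 takes 62/5 minutes.
Total = 2 + 62/5 = 72/5 minutes.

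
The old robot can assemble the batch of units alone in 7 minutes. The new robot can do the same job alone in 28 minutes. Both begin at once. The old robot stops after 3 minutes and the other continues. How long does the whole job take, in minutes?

16 minutes

In the first 3 minutes the combined rate is 5/28, so 15/28 of the job is done, leaving 13/28.
After the old robot leaves the rate is 1/28 per minute; the remaining 13/28 takes 13 minutes.
Total = 3 + 13 = 16 minutes.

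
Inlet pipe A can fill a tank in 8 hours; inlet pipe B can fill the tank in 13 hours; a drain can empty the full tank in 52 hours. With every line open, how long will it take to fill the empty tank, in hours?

104/19 hours

Net rate = 1/8 + 1/13 − 1/52 = (13 + 8 − 2)/104 = 19/104 per hour.
Filling time = 1 ÷ (19/104) = 104/19 hours.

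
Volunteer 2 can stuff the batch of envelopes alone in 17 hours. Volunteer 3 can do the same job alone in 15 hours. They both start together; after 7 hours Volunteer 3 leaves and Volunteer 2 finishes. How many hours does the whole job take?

136/15 hours

In the first 7 hours the combined rate is 32/255, so 224/255 of the job is done, leaving 31/255.
After Volunteer 3 leaves the rate is 1/17 per hour; the remaining 31/255 takes 31/15 hours.
Total = 7 + 31/15 = 136/15 hours.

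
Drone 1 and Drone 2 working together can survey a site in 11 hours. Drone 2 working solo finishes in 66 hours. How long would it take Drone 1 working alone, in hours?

66/5 hours

Combined rate is 1/11 per hour.
Known contribution: 1/66 per hour.
So Drone 1's rate is 1/11 − 1/66 = 5/66, meaning 66/5 hours alone.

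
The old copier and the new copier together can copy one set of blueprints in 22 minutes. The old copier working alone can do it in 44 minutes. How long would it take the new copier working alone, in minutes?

Combined rate is 1/22 per minute.
Known contribution: 1/44 per minute.
So the new copier's rate is 1/22 − 1/44 = 1/44, meaning 44 minutes alone.

44 minutes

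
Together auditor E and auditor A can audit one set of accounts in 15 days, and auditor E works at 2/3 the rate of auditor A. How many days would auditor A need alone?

25 days

Let auditor A's rate be r; then auditor E's rate is (2/3)r, so together (2/3 + 1)r = (5/3)r = 1/15.
Thus r = 1/25 per day.
Auditor A alone: 25 days; auditor E alone: 75/2 days.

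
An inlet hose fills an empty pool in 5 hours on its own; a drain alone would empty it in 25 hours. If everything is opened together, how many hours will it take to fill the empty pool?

25/4 hours

Net rate = 1/5 − 1/25 = (5 − 1)/25 = 4/25 per hour.
Filling time = 1 ÷ (4/25) = 25/4 hours.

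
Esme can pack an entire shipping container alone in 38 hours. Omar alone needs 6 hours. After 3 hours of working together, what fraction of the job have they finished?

Combined rate: 1/38 + 1/6 = (3 + 19)/114 = 22/114 = 11/57 per hour.
In 3 hours they complete 3·11/57 = 11/19 of the job.

11/19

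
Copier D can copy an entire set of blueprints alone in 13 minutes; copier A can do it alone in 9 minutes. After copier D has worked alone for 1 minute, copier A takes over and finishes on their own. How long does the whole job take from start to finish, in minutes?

In 1 minute copier D does 1/13 of the job, leaving 12/13.
Copier A works at 1/9 per minute, so finishing takes 12/13 ÷ 1/9 = 108/13 minutes.
Total time = 1 + 108/13 = 121/13 minutes.

121/13 minutes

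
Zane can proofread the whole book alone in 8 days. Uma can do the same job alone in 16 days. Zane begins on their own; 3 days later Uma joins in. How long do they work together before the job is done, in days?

In the first 3 days Zane alone does 3/8 of the job, leaving 5/8.
Once everyone is working, combined rate: 1/8 + 1/16 = (2 + 1)/16 = 3/16 per day.
Remaining 5/8 at 3/16 per day takes 10/3 days.

10/3 days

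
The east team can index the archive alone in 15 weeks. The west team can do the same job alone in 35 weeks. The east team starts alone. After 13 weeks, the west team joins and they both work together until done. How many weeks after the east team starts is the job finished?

In the first 13 weeks the east team alone does 13/15 of the job, leaving 2/15.
Once everyone is working, combined rate: 1/15 + 1/35 = (7 + 3)/105 = 10/105 = 2/21 per week.
Remaining 2/15 at 2/21 per week takes 7/5 weeks.
Total from the start = 13 + 7/5 = 72/5 weeks.

72/5 weeks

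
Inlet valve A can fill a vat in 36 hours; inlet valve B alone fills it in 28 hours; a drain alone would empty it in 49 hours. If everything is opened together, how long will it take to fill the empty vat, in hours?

441/19 hours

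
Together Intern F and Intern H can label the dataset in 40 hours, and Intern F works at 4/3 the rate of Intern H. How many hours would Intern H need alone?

Let Intern H's rate be r; then Intern F's rate is (4/3)r, so together (4/3 + 1)r = (7/3)r = 1/40.
Thus r = 3/280 per hour.
Intern H alone: 280/3 hours; Intern F alone: 70 hours.

280/3 hours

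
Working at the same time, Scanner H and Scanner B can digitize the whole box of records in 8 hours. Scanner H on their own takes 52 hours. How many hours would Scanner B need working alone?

104/11 hours

Combined rate is 1/8 per hour.
Known contribution: 1/52 per hour.
So Scanner B's rate is 1/8 − 1/52 = 11/104, meaning 104/11 hours alone.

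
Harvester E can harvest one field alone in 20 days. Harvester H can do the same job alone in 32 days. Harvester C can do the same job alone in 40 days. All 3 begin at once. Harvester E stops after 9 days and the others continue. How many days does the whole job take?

88/9 days

In the first 9 days the combined rate is 17/160, so 153/160 of the job is done, leaving 7/160.
After Harvester E leaves the rate is 9/160 per day; the remaining 7/160 takes 7/9 days.
Total = 9 + 7/9 = 88/9 days.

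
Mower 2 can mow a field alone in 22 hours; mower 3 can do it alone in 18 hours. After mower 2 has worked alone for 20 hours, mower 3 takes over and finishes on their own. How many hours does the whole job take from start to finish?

In 20 hours mower 2 does 20/22 = 10/11 of the job, leaving 1/11.
Mower 3 works at 1/18 per hour, so finishing takes 1/11 ÷ 1/18 = 18/11 hours.
Total time = 20 + 18/11 = 238/11 hours.

238/11 hours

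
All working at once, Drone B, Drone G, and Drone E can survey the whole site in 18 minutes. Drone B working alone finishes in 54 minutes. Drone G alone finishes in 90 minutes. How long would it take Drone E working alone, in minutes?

Combined rate is 1/18 per minute.
Known contribution: 1/54 + 1/90 = (5 + 3)/270 = 8/270 = 4/135 per minute.
So Drone E's rate is 1/18 − 4/135 = 7/270, meaning 270/7 minutes alone.

270/7 minutes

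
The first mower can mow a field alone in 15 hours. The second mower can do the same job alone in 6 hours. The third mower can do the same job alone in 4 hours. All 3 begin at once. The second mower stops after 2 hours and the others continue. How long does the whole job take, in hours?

40/19 hours

In the first 2 hours the combined rate is 29/60, so 29/30 of the job is done, leaving 1/30.
After the second mower leaves the rate is 19/60 per hour; the remaining 1/30 takes 2/19 hours.
Total = 2 + 2/19 = 40/19 hours.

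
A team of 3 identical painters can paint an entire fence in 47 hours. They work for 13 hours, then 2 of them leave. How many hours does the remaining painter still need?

102 hours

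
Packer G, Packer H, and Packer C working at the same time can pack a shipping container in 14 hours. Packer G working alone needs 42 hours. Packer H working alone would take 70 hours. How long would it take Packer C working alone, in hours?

Combined rate is 1/14 per hour.
Known contribution: 1/42 + 1/70 = (5 + 3)/210 = 8/210 = 4/105 per hour.
So Packer C's rate is 1/14 − 4/105 = 1/30, meaning 30 hours alone.

30 hours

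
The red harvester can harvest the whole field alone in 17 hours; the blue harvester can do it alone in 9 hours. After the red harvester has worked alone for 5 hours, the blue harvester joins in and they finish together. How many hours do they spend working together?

54/13 hours

In 5 hours the red harvester does 5/17 of the job, leaving 12/17.
The red harvester and the blue harvester together work at 26/153 per hour, so finishing takes 12/17 ÷ 26/153 = 54/13 hours.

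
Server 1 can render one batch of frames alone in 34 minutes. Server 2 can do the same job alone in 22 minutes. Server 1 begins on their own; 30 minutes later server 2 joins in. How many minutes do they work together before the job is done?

In the first 30 minutes server 1 alone does 30/34 = 15/17 of the job, leaving 2/17.
Once everyone is working, combined rate: 1/34 + 1/22 = (11 + 17)/374 = 28/374 = 14/187 per minute.
Remaining 2/17 at 14/187 per minute takes 11/7 minutes.

11/7 minutes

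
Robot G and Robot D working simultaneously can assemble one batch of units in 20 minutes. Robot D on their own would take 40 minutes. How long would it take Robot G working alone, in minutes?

Combined rate is 1/20 per minute.
Known contribution: 1/40 per minute.
So Robot G's rate is 1/20 − 1/40 = 1/40, meaning 40 minutes alone.

40 minutes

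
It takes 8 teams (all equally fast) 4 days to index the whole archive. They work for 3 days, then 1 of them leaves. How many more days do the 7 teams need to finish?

One team does 1/32 of the job per day.
After 3 days with 8 teams, 3/4 is done (1/4 left).
With 7 teams the rate is 7/32, so the rest takes 1/4 ÷ 7/32 = 8/7 days.

8/7 days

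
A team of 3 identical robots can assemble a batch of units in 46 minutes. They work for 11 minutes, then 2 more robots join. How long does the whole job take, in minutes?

One robot does 1/138 of the job per minute.
After 11 minutes with 3 robots, 11/46 is done (35/46 left).
With 5 robots the rate is 5/138, so the rest takes 35/46 ÷ 5/138 = 21 minutes.
Total = 11 + 21 = 32 minutes.

32 minutes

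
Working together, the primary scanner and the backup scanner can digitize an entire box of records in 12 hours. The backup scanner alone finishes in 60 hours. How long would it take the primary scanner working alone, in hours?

Combined rate is 1/12 per hour.
Known contribution: 1/60 per hour.
So the primary scanner's rate is 1/12 − 1/60 = 1/15, meaning 15 hours alone.

15 hours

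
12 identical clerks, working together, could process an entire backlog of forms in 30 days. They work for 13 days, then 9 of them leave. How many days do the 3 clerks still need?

One clerk does 1/360 of the job per day.
After 13 days with 12 clerks, 13/30 is done (17/30 left).
With 3 clerks the rate is 3/360 = 1/120, so the rest takes 17/30 ÷ 1/120 = 68 days.

68 days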